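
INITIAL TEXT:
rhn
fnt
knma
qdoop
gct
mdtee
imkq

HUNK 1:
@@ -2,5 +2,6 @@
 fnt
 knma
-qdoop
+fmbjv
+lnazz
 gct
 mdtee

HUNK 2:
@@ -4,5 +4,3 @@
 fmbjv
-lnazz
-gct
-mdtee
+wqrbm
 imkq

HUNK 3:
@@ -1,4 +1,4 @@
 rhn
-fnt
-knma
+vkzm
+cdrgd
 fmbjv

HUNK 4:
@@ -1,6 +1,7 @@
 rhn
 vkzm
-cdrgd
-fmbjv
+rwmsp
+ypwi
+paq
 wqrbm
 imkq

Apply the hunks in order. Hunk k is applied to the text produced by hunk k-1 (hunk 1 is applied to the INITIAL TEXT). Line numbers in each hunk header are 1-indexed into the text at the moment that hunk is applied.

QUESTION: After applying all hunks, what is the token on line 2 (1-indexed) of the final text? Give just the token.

Answer: vkzm

Derivation:
Hunk 1: at line 2 remove [qdoop] add [fmbjv,lnazz] -> 8 lines: rhn fnt knma fmbjv lnazz gct mdtee imkq
Hunk 2: at line 4 remove [lnazz,gct,mdtee] add [wqrbm] -> 6 lines: rhn fnt knma fmbjv wqrbm imkq
Hunk 3: at line 1 remove [fnt,knma] add [vkzm,cdrgd] -> 6 lines: rhn vkzm cdrgd fmbjv wqrbm imkq
Hunk 4: at line 1 remove [cdrgd,fmbjv] add [rwmsp,ypwi,paq] -> 7 lines: rhn vkzm rwmsp ypwi paq wqrbm imkq
Final line 2: vkzm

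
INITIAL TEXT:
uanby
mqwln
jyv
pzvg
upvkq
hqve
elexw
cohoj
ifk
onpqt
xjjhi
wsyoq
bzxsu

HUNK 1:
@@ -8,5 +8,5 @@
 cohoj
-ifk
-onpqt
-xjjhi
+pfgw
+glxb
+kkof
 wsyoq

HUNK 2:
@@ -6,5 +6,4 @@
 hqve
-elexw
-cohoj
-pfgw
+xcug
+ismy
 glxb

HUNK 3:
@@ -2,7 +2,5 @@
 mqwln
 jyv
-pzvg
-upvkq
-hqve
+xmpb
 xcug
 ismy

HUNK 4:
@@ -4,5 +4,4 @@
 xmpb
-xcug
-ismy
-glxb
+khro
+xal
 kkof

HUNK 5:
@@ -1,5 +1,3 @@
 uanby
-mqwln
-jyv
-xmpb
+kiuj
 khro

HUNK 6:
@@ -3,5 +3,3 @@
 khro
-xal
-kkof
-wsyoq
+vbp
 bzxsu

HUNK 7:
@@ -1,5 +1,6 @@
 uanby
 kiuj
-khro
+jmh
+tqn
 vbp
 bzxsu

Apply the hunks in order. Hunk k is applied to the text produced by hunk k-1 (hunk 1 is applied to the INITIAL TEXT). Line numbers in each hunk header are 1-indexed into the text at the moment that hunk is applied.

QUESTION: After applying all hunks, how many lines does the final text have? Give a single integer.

Hunk 1: at line 8 remove [ifk,onpqt,xjjhi] add [pfgw,glxb,kkof] -> 13 lines: uanby mqwln jyv pzvg upvkq hqve elexw cohoj pfgw glxb kkof wsyoq bzxsu
Hunk 2: at line 6 remove [elexw,cohoj,pfgw] add [xcug,ismy] -> 12 lines: uanby mqwln jyv pzvg upvkq hqve xcug ismy glxb kkof wsyoq bzxsu
Hunk 3: at line 2 remove [pzvg,upvkq,hqve] add [xmpb] -> 10 lines: uanby mqwln jyv xmpb xcug ismy glxb kkof wsyoq bzxsu
Hunk 4: at line 4 remove [xcug,ismy,glxb] add [khro,xal] -> 9 lines: uanby mqwln jyv xmpb khro xal kkof wsyoq bzxsu
Hunk 5: at line 1 remove [mqwln,jyv,xmpb] add [kiuj] -> 7 lines: uanby kiuj khro xal kkof wsyoq bzxsu
Hunk 6: at line 3 remove [xal,kkof,wsyoq] add [vbp] -> 5 lines: uanby kiuj khro vbp bzxsu
Hunk 7: at line 1 remove [khro] add [jmh,tqn] -> 6 lines: uanby kiuj jmh tqn vbp bzxsu
Final line count: 6

Answer: 6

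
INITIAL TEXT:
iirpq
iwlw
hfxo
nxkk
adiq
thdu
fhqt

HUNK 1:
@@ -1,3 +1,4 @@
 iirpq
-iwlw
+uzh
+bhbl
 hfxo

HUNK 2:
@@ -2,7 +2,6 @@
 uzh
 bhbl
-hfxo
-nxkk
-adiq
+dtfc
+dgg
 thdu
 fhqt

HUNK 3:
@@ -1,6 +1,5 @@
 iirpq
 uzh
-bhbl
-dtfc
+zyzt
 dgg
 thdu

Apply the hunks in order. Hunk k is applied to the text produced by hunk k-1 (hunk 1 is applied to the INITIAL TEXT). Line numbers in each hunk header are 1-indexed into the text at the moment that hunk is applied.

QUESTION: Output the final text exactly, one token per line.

Hunk 1: at line 1 remove [iwlw] add [uzh,bhbl] -> 8 lines: iirpq uzh bhbl hfxo nxkk adiq thdu fhqt
Hunk 2: at line 2 remove [hfxo,nxkk,adiq] add [dtfc,dgg] -> 7 lines: iirpq uzh bhbl dtfc dgg thdu fhqt
Hunk 3: at line 1 remove [bhbl,dtfc] add [zyzt] -> 6 lines: iirpq uzh zyzt dgg thdu fhqt

Answer: iirpq
uzh
zyzt
dgg
thdu
fhqt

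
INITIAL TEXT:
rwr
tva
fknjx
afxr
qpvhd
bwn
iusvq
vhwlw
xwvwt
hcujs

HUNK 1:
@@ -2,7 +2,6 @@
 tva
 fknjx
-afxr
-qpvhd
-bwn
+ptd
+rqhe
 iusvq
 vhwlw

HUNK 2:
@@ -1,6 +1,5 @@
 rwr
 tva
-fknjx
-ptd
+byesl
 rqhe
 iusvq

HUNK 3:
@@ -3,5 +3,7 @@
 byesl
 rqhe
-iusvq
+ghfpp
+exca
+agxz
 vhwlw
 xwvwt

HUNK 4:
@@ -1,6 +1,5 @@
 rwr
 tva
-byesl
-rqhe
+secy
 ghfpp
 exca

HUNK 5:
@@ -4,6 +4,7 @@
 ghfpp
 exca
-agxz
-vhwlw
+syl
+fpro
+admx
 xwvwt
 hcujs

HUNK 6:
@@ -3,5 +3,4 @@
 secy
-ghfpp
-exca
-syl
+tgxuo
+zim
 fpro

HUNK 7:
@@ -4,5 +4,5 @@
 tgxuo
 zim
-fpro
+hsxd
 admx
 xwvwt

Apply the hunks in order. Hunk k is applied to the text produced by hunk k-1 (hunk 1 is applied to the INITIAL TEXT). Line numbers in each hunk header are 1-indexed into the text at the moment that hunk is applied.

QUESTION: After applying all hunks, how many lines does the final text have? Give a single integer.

Hunk 1: at line 2 remove [afxr,qpvhd,bwn] add [ptd,rqhe] -> 9 lines: rwr tva fknjx ptd rqhe iusvq vhwlw xwvwt hcujs
Hunk 2: at line 1 remove [fknjx,ptd] add [byesl] -> 8 lines: rwr tva byesl rqhe iusvq vhwlw xwvwt hcujs
Hunk 3: at line 3 remove [iusvq] add [ghfpp,exca,agxz] -> 10 lines: rwr tva byesl rqhe ghfpp exca agxz vhwlw xwvwt hcujs
Hunk 4: at line 1 remove [byesl,rqhe] add [secy] -> 9 lines: rwr tva secy ghfpp exca agxz vhwlw xwvwt hcujs
Hunk 5: at line 4 remove [agxz,vhwlw] add [syl,fpro,admx] -> 10 lines: rwr tva secy ghfpp exca syl fpro admx xwvwt hcujs
Hunk 6: at line 3 remove [ghfpp,exca,syl] add [tgxuo,zim] -> 9 lines: rwr tva secy tgxuo zim fpro admx xwvwt hcujs
Hunk 7: at line 4 remove [fpro] add [hsxd] -> 9 lines: rwr tva secy tgxuo zim hsxd admx xwvwt hcujs
Final line count: 9

Answer: 9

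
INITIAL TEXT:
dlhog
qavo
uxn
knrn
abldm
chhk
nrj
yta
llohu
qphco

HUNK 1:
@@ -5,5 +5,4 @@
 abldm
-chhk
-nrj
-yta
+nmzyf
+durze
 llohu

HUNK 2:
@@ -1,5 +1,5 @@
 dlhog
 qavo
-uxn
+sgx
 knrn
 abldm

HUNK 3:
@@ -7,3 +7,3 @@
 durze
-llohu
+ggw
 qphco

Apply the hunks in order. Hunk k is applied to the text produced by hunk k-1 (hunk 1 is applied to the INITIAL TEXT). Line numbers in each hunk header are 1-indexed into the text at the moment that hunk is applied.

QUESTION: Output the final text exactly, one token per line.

Answer: dlhog
qavo
sgx
knrn
abldm
nmzyf
durze
ggw
qphco

Derivation:
Hunk 1: at line 5 remove [chhk,nrj,yta] add [nmzyf,durze] -> 9 lines: dlhog qavo uxn knrn abldm nmzyf durze llohu qphco
Hunk 2: at line 1 remove [uxn] add [sgx] -> 9 lines: dlhog qavo sgx knrn abldm nmzyf durze llohu qphco
Hunk 3: at line 7 remove [llohu] add [ggw] -> 9 lines: dlhog qavo sgx knrn abldm nmzyf durze ggw qphco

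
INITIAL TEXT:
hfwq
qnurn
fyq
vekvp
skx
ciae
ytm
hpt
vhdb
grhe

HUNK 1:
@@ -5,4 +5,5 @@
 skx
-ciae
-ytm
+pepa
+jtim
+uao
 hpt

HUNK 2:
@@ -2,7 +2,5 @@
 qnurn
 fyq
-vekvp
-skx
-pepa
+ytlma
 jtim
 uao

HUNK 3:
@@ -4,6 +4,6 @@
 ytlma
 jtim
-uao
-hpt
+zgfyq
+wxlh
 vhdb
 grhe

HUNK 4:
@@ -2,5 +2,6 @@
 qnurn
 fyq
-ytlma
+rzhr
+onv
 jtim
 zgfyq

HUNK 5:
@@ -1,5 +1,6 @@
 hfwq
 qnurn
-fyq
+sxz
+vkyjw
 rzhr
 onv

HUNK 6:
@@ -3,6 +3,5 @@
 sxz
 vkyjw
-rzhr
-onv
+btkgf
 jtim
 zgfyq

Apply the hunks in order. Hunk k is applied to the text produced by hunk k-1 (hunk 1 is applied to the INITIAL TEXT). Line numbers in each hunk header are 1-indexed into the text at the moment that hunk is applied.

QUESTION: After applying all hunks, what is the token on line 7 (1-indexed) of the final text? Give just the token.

Answer: zgfyq

Derivation:
Hunk 1: at line 5 remove [ciae,ytm] add [pepa,jtim,uao] -> 11 lines: hfwq qnurn fyq vekvp skx pepa jtim uao hpt vhdb grhe
Hunk 2: at line 2 remove [vekvp,skx,pepa] add [ytlma] -> 9 lines: hfwq qnurn fyq ytlma jtim uao hpt vhdb grhe
Hunk 3: at line 4 remove [uao,hpt] add [zgfyq,wxlh] -> 9 lines: hfwq qnurn fyq ytlma jtim zgfyq wxlh vhdb grhe
Hunk 4: at line 2 remove [ytlma] add [rzhr,onv] -> 10 lines: hfwq qnurn fyq rzhr onv jtim zgfyq wxlh vhdb grhe
Hunk 5: at line 1 remove [fyq] add [sxz,vkyjw] -> 11 lines: hfwq qnurn sxz vkyjw rzhr onv jtim zgfyq wxlh vhdb grhe
Hunk 6: at line 3 remove [rzhr,onv] add [btkgf] -> 10 lines: hfwq qnurn sxz vkyjw btkgf jtim zgfyq wxlh vhdb grhe
Final line 7: zgfyq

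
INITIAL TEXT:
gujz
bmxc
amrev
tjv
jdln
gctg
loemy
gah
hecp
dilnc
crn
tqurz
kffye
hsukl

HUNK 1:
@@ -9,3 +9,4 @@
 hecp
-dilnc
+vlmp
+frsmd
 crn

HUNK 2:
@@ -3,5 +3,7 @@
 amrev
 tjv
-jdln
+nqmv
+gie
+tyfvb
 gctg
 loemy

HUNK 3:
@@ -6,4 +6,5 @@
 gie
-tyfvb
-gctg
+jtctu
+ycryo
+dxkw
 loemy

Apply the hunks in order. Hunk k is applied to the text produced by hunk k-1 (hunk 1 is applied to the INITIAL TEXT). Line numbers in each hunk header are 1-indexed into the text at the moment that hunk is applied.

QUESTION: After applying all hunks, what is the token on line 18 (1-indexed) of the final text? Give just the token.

Answer: hsukl

Derivation:
Hunk 1: at line 9 remove [dilnc] add [vlmp,frsmd] -> 15 lines: gujz bmxc amrev tjv jdln gctg loemy gah hecp vlmp frsmd crn tqurz kffye hsukl
Hunk 2: at line 3 remove [jdln] add [nqmv,gie,tyfvb] -> 17 lines: gujz bmxc amrev tjv nqmv gie tyfvb gctg loemy gah hecp vlmp frsmd crn tqurz kffye hsukl
Hunk 3: at line 6 remove [tyfvb,gctg] add [jtctu,ycryo,dxkw] -> 18 lines: gujz bmxc amrev tjv nqmv gie jtctu ycryo dxkw loemy gah hecp vlmp frsmd crn tqurz kffye hsukl
Final line 18: hsukl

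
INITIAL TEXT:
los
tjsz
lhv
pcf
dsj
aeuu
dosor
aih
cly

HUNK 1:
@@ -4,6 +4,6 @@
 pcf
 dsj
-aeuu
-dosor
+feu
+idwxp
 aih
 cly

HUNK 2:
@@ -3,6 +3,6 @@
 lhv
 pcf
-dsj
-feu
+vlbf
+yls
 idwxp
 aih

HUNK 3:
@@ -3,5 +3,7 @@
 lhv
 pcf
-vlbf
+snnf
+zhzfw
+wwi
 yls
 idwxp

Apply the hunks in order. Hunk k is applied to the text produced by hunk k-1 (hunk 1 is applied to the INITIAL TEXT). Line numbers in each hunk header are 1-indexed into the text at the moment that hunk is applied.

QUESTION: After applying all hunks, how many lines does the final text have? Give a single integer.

Hunk 1: at line 4 remove [aeuu,dosor] add [feu,idwxp] -> 9 lines: los tjsz lhv pcf dsj feu idwxp aih cly
Hunk 2: at line 3 remove [dsj,feu] add [vlbf,yls] -> 9 lines: los tjsz lhv pcf vlbf yls idwxp aih cly
Hunk 3: at line 3 remove [vlbf] add [snnf,zhzfw,wwi] -> 11 lines: los tjsz lhv pcf snnf zhzfw wwi yls idwxp aih cly
Final line count: 11

Answer: 11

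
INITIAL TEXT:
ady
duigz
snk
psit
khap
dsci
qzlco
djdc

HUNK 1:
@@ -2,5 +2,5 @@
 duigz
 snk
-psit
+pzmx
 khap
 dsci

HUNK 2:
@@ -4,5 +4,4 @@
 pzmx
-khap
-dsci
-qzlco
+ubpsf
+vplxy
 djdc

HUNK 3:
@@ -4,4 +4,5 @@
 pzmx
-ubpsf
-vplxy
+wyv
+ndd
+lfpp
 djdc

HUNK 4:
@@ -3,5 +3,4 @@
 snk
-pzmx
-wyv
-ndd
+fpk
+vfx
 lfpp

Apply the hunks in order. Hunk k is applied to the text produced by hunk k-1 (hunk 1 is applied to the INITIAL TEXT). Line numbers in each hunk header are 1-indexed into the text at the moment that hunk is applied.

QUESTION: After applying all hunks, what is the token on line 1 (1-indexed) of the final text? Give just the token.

Answer: ady

Derivation:
Hunk 1: at line 2 remove [psit] add [pzmx] -> 8 lines: ady duigz snk pzmx khap dsci qzlco djdc
Hunk 2: at line 4 remove [khap,dsci,qzlco] add [ubpsf,vplxy] -> 7 lines: ady duigz snk pzmx ubpsf vplxy djdc
Hunk 3: at line 4 remove [ubpsf,vplxy] add [wyv,ndd,lfpp] -> 8 lines: ady duigz snk pzmx wyv ndd lfpp djdc
Hunk 4: at line 3 remove [pzmx,wyv,ndd] add [fpk,vfx] -> 7 lines: ady duigz snk fpk vfx lfpp djdc
Final line 1: ady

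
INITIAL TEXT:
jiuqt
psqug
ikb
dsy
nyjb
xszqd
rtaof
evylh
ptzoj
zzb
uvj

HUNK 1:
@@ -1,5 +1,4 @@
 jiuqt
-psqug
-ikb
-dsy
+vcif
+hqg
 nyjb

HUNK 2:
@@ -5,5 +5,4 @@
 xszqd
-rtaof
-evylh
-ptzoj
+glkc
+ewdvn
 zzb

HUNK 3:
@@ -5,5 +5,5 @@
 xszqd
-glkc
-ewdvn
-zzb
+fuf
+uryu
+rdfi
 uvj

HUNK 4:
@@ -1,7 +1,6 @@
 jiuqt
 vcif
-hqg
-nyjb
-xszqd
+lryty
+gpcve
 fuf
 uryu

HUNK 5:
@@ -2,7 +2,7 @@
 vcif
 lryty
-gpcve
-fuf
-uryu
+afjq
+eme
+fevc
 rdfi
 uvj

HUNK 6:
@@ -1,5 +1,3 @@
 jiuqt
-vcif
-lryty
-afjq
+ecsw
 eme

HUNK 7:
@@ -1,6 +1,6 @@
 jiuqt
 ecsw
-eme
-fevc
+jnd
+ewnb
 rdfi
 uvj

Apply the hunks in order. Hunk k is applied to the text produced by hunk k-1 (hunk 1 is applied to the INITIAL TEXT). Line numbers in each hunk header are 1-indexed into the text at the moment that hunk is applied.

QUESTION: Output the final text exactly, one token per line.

Answer: jiuqt
ecsw
jnd
ewnb
rdfi
uvj

Derivation:
Hunk 1: at line 1 remove [psqug,ikb,dsy] add [vcif,hqg] -> 10 lines: jiuqt vcif hqg nyjb xszqd rtaof evylh ptzoj zzb uvj
Hunk 2: at line 5 remove [rtaof,evylh,ptzoj] add [glkc,ewdvn] -> 9 lines: jiuqt vcif hqg nyjb xszqd glkc ewdvn zzb uvj
Hunk 3: at line 5 remove [glkc,ewdvn,zzb] add [fuf,uryu,rdfi] -> 9 lines: jiuqt vcif hqg nyjb xszqd fuf uryu rdfi uvj
Hunk 4: at line 1 remove [hqg,nyjb,xszqd] add [lryty,gpcve] -> 8 lines: jiuqt vcif lryty gpcve fuf uryu rdfi uvj
Hunk 5: at line 2 remove [gpcve,fuf,uryu] add [afjq,eme,fevc] -> 8 lines: jiuqt vcif lryty afjq eme fevc rdfi uvj
Hunk 6: at line 1 remove [vcif,lryty,afjq] add [ecsw] -> 6 lines: jiuqt ecsw eme fevc rdfi uvj
Hunk 7: at line 1 remove [eme,fevc] add [jnd,ewnb] -> 6 lines: jiuqt ecsw jnd ewnb rdfi uvj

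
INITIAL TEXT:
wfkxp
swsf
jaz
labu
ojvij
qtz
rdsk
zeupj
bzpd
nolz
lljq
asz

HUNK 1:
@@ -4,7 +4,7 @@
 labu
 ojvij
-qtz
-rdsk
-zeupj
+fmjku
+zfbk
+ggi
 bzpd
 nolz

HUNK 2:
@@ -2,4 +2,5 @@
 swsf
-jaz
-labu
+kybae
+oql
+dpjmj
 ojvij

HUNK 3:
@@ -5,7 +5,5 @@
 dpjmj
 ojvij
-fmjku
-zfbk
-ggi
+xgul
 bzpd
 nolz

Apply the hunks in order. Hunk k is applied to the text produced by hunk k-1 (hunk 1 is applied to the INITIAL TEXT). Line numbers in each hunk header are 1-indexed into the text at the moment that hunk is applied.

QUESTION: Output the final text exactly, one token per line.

Answer: wfkxp
swsf
kybae
oql
dpjmj
ojvij
xgul
bzpd
nolz
lljq
asz

Derivation:
Hunk 1: at line 4 remove [qtz,rdsk,zeupj] add [fmjku,zfbk,ggi] -> 12 lines: wfkxp swsf jaz labu ojvij fmjku zfbk ggi bzpd nolz lljq asz
Hunk 2: at line 2 remove [jaz,labu] add [kybae,oql,dpjmj] -> 13 lines: wfkxp swsf kybae oql dpjmj ojvij fmjku zfbk ggi bzpd nolz lljq asz
Hunk 3: at line 5 remove [fmjku,zfbk,ggi] add [xgul] -> 11 lines: wfkxp swsf kybae oql dpjmj ojvij xgul bzpd nolz lljq asz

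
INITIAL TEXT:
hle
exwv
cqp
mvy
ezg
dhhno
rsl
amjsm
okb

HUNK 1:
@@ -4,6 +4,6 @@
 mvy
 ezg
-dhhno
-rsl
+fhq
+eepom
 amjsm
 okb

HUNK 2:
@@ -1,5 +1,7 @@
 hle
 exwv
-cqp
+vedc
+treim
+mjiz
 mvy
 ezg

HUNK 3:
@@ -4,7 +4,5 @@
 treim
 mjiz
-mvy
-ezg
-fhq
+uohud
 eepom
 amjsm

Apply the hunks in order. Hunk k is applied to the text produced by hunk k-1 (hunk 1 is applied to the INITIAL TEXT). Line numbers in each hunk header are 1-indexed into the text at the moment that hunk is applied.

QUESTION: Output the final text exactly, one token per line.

Answer: hle
exwv
vedc
treim
mjiz
uohud
eepom
amjsm
okb

Derivation:
Hunk 1: at line 4 remove [dhhno,rsl] add [fhq,eepom] -> 9 lines: hle exwv cqp mvy ezg fhq eepom amjsm okb
Hunk 2: at line 1 remove [cqp] add [vedc,treim,mjiz] -> 11 lines: hle exwv vedc treim mjiz mvy ezg fhq eepom amjsm okb
Hunk 3: at line 4 remove [mvy,ezg,fhq] add [uohud] -> 9 lines: hle exwv vedc treim mjiz uohud eepom amjsm okb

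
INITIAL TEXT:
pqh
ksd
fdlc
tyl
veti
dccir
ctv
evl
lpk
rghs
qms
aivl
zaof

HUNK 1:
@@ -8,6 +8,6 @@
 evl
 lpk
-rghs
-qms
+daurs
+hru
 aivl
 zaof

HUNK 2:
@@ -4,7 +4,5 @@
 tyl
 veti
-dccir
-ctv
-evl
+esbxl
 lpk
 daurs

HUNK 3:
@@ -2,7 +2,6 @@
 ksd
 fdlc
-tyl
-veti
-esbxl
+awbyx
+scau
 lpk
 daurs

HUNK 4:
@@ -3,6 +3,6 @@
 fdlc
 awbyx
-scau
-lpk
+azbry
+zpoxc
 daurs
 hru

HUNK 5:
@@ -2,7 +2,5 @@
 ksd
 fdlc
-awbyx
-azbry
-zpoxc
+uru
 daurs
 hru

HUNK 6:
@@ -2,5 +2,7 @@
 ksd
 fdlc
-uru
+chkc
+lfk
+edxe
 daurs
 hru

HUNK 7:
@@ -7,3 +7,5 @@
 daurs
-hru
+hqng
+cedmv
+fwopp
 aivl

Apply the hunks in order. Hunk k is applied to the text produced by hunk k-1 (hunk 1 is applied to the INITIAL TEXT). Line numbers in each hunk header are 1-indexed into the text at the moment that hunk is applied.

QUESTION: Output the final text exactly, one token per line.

Answer: pqh
ksd
fdlc
chkc
lfk
edxe
daurs
hqng
cedmv
fwopp
aivl
zaof

Derivation:
Hunk 1: at line 8 remove [rghs,qms] add [daurs,hru] -> 13 lines: pqh ksd fdlc tyl veti dccir ctv evl lpk daurs hru aivl zaof
Hunk 2: at line 4 remove [dccir,ctv,evl] add [esbxl] -> 11 lines: pqh ksd fdlc tyl veti esbxl lpk daurs hru aivl zaof
Hunk 3: at line 2 remove [tyl,veti,esbxl] add [awbyx,scau] -> 10 lines: pqh ksd fdlc awbyx scau lpk daurs hru aivl zaof
Hunk 4: at line 3 remove [scau,lpk] add [azbry,zpoxc] -> 10 lines: pqh ksd fdlc awbyx azbry zpoxc daurs hru aivl zaof
Hunk 5: at line 2 remove [awbyx,azbry,zpoxc] add [uru] -> 8 lines: pqh ksd fdlc uru daurs hru aivl zaof
Hunk 6: at line 2 remove [uru] add [chkc,lfk,edxe] -> 10 lines: pqh ksd fdlc chkc lfk edxe daurs hru aivl zaof
Hunk 7: at line 7 remove [hru] add [hqng,cedmv,fwopp] -> 12 lines: pqh ksd fdlc chkc lfk edxe daurs hqng cedmv fwopp aivl zaof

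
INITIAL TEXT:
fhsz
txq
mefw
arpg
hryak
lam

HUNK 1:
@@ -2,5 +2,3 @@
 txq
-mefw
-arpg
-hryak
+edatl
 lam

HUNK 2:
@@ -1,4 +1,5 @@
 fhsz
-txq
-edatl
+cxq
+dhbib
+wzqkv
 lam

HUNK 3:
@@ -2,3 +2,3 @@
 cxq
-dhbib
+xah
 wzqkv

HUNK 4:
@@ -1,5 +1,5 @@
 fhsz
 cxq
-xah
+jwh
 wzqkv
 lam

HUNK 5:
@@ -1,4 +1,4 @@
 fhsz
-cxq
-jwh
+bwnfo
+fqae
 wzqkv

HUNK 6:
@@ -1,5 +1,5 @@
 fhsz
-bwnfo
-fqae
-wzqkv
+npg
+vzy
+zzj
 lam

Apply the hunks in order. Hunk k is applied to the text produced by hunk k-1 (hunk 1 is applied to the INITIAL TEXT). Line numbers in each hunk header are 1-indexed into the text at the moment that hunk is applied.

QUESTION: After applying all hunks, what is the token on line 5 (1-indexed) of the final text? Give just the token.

Hunk 1: at line 2 remove [mefw,arpg,hryak] add [edatl] -> 4 lines: fhsz txq edatl lam
Hunk 2: at line 1 remove [txq,edatl] add [cxq,dhbib,wzqkv] -> 5 lines: fhsz cxq dhbib wzqkv lam
Hunk 3: at line 2 remove [dhbib] add [xah] -> 5 lines: fhsz cxq xah wzqkv lam
Hunk 4: at line 1 remove [xah] add [jwh] -> 5 lines: fhsz cxq jwh wzqkv lam
Hunk 5: at line 1 remove [cxq,jwh] add [bwnfo,fqae] -> 5 lines: fhsz bwnfo fqae wzqkv lam
Hunk 6: at line 1 remove [bwnfo,fqae,wzqkv] add [npg,vzy,zzj] -> 5 lines: fhsz npg vzy zzj lam
Final line 5: lam

Answer: lam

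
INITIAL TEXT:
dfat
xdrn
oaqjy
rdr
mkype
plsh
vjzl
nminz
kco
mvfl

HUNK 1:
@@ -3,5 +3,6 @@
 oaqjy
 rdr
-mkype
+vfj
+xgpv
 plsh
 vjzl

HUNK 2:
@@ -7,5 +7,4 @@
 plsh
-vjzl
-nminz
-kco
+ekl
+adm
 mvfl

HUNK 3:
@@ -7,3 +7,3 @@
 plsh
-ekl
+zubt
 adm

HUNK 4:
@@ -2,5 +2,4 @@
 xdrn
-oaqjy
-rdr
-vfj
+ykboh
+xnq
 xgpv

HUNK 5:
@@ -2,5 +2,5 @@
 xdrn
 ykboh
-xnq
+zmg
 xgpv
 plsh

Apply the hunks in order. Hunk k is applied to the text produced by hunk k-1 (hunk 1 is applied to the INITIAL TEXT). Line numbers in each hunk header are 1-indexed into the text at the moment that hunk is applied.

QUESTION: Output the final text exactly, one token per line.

Hunk 1: at line 3 remove [mkype] add [vfj,xgpv] -> 11 lines: dfat xdrn oaqjy rdr vfj xgpv plsh vjzl nminz kco mvfl
Hunk 2: at line 7 remove [vjzl,nminz,kco] add [ekl,adm] -> 10 lines: dfat xdrn oaqjy rdr vfj xgpv plsh ekl adm mvfl
Hunk 3: at line 7 remove [ekl] add [zubt] -> 10 lines: dfat xdrn oaqjy rdr vfj xgpv plsh zubt adm mvfl
Hunk 4: at line 2 remove [oaqjy,rdr,vfj] add [ykboh,xnq] -> 9 lines: dfat xdrn ykboh xnq xgpv plsh zubt adm mvfl
Hunk 5: at line 2 remove [xnq] add [zmg] -> 9 lines: dfat xdrn ykboh zmg xgpv plsh zubt adm mvfl

Answer: dfat
xdrn
ykboh
zmg
xgpv
plsh
zubt
adm
mvfl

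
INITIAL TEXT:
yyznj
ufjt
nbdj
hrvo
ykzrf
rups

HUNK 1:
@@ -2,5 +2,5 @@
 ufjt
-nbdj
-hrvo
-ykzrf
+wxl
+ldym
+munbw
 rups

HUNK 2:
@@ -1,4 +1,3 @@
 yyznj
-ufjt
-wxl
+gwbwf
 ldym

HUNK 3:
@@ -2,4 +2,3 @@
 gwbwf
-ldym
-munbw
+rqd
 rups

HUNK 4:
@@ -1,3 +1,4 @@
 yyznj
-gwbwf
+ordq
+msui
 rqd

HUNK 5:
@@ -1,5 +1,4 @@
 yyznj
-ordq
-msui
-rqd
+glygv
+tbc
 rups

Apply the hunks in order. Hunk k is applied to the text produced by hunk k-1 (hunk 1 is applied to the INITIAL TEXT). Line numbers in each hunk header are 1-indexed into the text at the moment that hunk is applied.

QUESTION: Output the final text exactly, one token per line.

Hunk 1: at line 2 remove [nbdj,hrvo,ykzrf] add [wxl,ldym,munbw] -> 6 lines: yyznj ufjt wxl ldym munbw rups
Hunk 2: at line 1 remove [ufjt,wxl] add [gwbwf] -> 5 lines: yyznj gwbwf ldym munbw rups
Hunk 3: at line 2 remove [ldym,munbw] add [rqd] -> 4 lines: yyznj gwbwf rqd rups
Hunk 4: at line 1 remove [gwbwf] add [ordq,msui] -> 5 lines: yyznj ordq msui rqd rups
Hunk 5: at line 1 remove [ordq,msui,rqd] add [glygv,tbc] -> 4 lines: yyznj glygv tbc rups

Answer: yyznj
glygv
tbc
rups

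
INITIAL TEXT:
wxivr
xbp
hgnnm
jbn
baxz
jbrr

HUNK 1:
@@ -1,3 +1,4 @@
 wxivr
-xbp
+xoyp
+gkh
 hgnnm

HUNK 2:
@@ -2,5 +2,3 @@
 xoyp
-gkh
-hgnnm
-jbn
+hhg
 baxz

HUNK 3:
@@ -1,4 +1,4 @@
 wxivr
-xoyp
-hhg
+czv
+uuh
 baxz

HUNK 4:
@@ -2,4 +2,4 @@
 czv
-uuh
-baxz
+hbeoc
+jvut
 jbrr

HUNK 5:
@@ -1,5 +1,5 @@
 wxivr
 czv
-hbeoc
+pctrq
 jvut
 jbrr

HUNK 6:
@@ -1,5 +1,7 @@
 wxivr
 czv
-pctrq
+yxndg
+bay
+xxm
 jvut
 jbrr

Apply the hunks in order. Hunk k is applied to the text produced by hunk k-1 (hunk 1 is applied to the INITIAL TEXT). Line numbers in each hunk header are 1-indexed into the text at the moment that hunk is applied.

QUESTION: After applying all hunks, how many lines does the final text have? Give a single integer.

Answer: 7

Derivation:
Hunk 1: at line 1 remove [xbp] add [xoyp,gkh] -> 7 lines: wxivr xoyp gkh hgnnm jbn baxz jbrr
Hunk 2: at line 2 remove [gkh,hgnnm,jbn] add [hhg] -> 5 lines: wxivr xoyp hhg baxz jbrr
Hunk 3: at line 1 remove [xoyp,hhg] add [czv,uuh] -> 5 lines: wxivr czv uuh baxz jbrr
Hunk 4: at line 2 remove [uuh,baxz] add [hbeoc,jvut] -> 5 lines: wxivr czv hbeoc jvut jbrr
Hunk 5: at line 1 remove [hbeoc] add [pctrq] -> 5 lines: wxivr czv pctrq jvut jbrr
Hunk 6: at line 1 remove [pctrq] add [yxndg,bay,xxm] -> 7 lines: wxivr czv yxndg bay xxm jvut jbrr
Final line count: 7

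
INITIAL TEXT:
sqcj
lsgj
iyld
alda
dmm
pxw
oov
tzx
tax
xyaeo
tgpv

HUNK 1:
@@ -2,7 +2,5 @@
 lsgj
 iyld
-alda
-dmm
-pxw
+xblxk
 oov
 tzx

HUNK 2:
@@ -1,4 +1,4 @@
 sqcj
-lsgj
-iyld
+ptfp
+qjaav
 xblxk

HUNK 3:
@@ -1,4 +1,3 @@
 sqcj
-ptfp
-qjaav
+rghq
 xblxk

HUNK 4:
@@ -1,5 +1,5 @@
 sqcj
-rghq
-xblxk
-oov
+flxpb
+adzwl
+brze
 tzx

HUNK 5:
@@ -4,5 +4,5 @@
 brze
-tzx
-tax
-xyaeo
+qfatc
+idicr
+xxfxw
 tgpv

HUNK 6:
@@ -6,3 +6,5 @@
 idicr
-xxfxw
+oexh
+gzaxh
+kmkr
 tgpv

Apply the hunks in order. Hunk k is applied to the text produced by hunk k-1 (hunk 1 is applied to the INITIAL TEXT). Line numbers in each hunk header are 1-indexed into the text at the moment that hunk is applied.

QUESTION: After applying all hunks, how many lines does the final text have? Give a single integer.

Answer: 10

Derivation:
Hunk 1: at line 2 remove [alda,dmm,pxw] add [xblxk] -> 9 lines: sqcj lsgj iyld xblxk oov tzx tax xyaeo tgpv
Hunk 2: at line 1 remove [lsgj,iyld] add [ptfp,qjaav] -> 9 lines: sqcj ptfp qjaav xblxk oov tzx tax xyaeo tgpv
Hunk 3: at line 1 remove [ptfp,qjaav] add [rghq] -> 8 lines: sqcj rghq xblxk oov tzx tax xyaeo tgpv
Hunk 4: at line 1 remove [rghq,xblxk,oov] add [flxpb,adzwl,brze] -> 8 lines: sqcj flxpb adzwl brze tzx tax xyaeo tgpv
Hunk 5: at line 4 remove [tzx,tax,xyaeo] add [qfatc,idicr,xxfxw] -> 8 lines: sqcj flxpb adzwl brze qfatc idicr xxfxw tgpv
Hunk 6: at line 6 remove [xxfxw] add [oexh,gzaxh,kmkr] -> 10 lines: sqcj flxpb adzwl brze qfatc idicr oexh gzaxh kmkr tgpv
Final line count: 10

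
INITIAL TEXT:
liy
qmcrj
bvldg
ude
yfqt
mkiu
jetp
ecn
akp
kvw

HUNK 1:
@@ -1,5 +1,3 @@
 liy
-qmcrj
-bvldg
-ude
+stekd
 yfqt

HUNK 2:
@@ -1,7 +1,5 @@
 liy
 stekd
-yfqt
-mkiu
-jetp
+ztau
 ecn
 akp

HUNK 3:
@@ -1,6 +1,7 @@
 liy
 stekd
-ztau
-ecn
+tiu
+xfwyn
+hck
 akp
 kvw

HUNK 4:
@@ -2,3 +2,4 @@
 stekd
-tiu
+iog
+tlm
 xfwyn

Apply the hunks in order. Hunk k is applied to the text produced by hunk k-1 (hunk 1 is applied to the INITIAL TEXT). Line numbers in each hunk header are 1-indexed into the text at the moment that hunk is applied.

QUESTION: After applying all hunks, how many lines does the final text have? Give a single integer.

Hunk 1: at line 1 remove [qmcrj,bvldg,ude] add [stekd] -> 8 lines: liy stekd yfqt mkiu jetp ecn akp kvw
Hunk 2: at line 1 remove [yfqt,mkiu,jetp] add [ztau] -> 6 lines: liy stekd ztau ecn akp kvw
Hunk 3: at line 1 remove [ztau,ecn] add [tiu,xfwyn,hck] -> 7 lines: liy stekd tiu xfwyn hck akp kvw
Hunk 4: at line 2 remove [tiu] add [iog,tlm] -> 8 lines: liy stekd iog tlm xfwyn hck akp kvw
Final line count: 8

Answer: 8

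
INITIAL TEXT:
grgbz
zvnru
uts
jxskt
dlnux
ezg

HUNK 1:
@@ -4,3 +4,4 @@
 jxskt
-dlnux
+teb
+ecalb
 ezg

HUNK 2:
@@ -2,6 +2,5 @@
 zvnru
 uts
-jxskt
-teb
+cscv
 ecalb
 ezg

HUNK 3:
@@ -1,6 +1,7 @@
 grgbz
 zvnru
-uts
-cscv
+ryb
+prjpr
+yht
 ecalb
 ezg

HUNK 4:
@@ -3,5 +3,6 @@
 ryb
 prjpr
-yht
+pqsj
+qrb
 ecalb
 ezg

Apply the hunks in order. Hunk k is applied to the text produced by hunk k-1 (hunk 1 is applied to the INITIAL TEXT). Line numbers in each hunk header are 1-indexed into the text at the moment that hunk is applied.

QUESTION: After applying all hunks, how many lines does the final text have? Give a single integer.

Answer: 8

Derivation:
Hunk 1: at line 4 remove [dlnux] add [teb,ecalb] -> 7 lines: grgbz zvnru uts jxskt teb ecalb ezg
Hunk 2: at line 2 remove [jxskt,teb] add [cscv] -> 6 lines: grgbz zvnru uts cscv ecalb ezg
Hunk 3: at line 1 remove [uts,cscv] add [ryb,prjpr,yht] -> 7 lines: grgbz zvnru ryb prjpr yht ecalb ezg
Hunk 4: at line 3 remove [yht] add [pqsj,qrb] -> 8 lines: grgbz zvnru ryb prjpr pqsj qrb ecalb ezg
Final line count: 8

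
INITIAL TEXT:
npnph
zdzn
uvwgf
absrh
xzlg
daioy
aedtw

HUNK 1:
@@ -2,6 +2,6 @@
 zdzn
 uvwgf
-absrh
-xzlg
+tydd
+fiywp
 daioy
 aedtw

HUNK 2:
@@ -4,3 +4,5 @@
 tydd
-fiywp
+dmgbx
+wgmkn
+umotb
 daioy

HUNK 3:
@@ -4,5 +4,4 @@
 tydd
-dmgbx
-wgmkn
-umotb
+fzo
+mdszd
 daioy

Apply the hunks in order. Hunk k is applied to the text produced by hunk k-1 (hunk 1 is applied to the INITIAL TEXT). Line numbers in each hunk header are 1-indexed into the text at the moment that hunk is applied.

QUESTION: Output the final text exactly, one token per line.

Hunk 1: at line 2 remove [absrh,xzlg] add [tydd,fiywp] -> 7 lines: npnph zdzn uvwgf tydd fiywp daioy aedtw
Hunk 2: at line 4 remove [fiywp] add [dmgbx,wgmkn,umotb] -> 9 lines: npnph zdzn uvwgf tydd dmgbx wgmkn umotb daioy aedtw
Hunk 3: at line 4 remove [dmgbx,wgmkn,umotb] add [fzo,mdszd] -> 8 lines: npnph zdzn uvwgf tydd fzo mdszd daioy aedtw

Answer: npnph
zdzn
uvwgf
tydd
fzo
mdszd
daioy
aedtw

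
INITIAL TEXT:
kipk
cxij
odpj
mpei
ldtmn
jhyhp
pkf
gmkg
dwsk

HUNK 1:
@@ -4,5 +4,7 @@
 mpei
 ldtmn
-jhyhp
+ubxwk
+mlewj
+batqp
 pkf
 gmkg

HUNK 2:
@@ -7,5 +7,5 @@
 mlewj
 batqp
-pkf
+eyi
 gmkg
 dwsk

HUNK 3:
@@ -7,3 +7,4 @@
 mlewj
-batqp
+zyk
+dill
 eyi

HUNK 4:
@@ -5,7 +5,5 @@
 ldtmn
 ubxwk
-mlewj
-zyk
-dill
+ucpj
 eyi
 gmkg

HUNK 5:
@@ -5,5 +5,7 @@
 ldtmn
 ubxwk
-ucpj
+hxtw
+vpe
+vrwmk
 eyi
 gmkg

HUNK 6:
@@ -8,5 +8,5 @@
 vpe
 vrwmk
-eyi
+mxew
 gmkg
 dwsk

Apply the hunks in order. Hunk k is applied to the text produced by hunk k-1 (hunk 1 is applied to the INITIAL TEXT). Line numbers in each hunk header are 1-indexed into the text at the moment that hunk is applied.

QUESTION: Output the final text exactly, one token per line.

Hunk 1: at line 4 remove [jhyhp] add [ubxwk,mlewj,batqp] -> 11 lines: kipk cxij odpj mpei ldtmn ubxwk mlewj batqp pkf gmkg dwsk
Hunk 2: at line 7 remove [pkf] add [eyi] -> 11 lines: kipk cxij odpj mpei ldtmn ubxwk mlewj batqp eyi gmkg dwsk
Hunk 3: at line 7 remove [batqp] add [zyk,dill] -> 12 lines: kipk cxij odpj mpei ldtmn ubxwk mlewj zyk dill eyi gmkg dwsk
Hunk 4: at line 5 remove [mlewj,zyk,dill] add [ucpj] -> 10 lines: kipk cxij odpj mpei ldtmn ubxwk ucpj eyi gmkg dwsk
Hunk 5: at line 5 remove [ucpj] add [hxtw,vpe,vrwmk] -> 12 lines: kipk cxij odpj mpei ldtmn ubxwk hxtw vpe vrwmk eyi gmkg dwsk
Hunk 6: at line 8 remove [eyi] add [mxew] -> 12 lines: kipk cxij odpj mpei ldtmn ubxwk hxtw vpe vrwmk mxew gmkg dwsk

Answer: kipk
cxij
odpj
mpei
ldtmn
ubxwk
hxtw
vpe
vrwmk
mxew
gmkg
dwsk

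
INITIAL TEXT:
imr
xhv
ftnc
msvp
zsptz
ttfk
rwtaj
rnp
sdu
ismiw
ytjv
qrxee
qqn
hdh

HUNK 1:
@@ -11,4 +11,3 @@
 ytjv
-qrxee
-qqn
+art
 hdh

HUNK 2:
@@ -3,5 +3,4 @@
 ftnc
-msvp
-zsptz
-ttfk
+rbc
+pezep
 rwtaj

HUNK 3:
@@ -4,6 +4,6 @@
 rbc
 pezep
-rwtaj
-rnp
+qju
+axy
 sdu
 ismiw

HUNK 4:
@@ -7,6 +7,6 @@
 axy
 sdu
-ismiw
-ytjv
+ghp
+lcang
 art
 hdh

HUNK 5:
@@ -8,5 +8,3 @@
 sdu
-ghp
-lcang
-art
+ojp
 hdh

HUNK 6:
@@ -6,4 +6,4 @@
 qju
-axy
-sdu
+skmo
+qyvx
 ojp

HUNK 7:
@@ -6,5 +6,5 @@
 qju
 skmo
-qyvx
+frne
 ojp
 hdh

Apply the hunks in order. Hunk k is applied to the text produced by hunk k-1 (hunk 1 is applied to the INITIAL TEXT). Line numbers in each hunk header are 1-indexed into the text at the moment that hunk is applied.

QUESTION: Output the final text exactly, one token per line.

Hunk 1: at line 11 remove [qrxee,qqn] add [art] -> 13 lines: imr xhv ftnc msvp zsptz ttfk rwtaj rnp sdu ismiw ytjv art hdh
Hunk 2: at line 3 remove [msvp,zsptz,ttfk] add [rbc,pezep] -> 12 lines: imr xhv ftnc rbc pezep rwtaj rnp sdu ismiw ytjv art hdh
Hunk 3: at line 4 remove [rwtaj,rnp] add [qju,axy] -> 12 lines: imr xhv ftnc rbc pezep qju axy sdu ismiw ytjv art hdh
Hunk 4: at line 7 remove [ismiw,ytjv] add [ghp,lcang] -> 12 lines: imr xhv ftnc rbc pezep qju axy sdu ghp lcang art hdh
Hunk 5: at line 8 remove [ghp,lcang,art] add [ojp] -> 10 lines: imr xhv ftnc rbc pezep qju axy sdu ojp hdh
Hunk 6: at line 6 remove [axy,sdu] add [skmo,qyvx] -> 10 lines: imr xhv ftnc rbc pezep qju skmo qyvx ojp hdh
Hunk 7: at line 6 remove [qyvx] add [frne] -> 10 lines: imr xhv ftnc rbc pezep qju skmo frne ojp hdh

Answer: imr
xhv
ftnc
rbc
pezep
qju
skmo
frne
ojp
hdh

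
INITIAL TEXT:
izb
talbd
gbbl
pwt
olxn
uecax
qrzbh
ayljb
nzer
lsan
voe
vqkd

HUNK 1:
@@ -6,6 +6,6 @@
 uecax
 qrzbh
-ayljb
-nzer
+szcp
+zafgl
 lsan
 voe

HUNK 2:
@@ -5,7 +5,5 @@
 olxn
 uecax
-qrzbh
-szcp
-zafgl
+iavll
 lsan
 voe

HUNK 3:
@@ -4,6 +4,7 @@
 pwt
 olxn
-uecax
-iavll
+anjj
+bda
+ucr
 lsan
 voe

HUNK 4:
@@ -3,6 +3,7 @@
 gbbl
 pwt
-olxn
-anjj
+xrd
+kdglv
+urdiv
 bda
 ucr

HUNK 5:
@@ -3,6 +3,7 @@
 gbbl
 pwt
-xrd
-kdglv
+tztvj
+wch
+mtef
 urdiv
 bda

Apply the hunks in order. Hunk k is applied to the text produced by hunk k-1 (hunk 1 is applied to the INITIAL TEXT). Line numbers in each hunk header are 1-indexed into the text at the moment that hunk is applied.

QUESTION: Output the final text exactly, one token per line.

Hunk 1: at line 6 remove [ayljb,nzer] add [szcp,zafgl] -> 12 lines: izb talbd gbbl pwt olxn uecax qrzbh szcp zafgl lsan voe vqkd
Hunk 2: at line 5 remove [qrzbh,szcp,zafgl] add [iavll] -> 10 lines: izb talbd gbbl pwt olxn uecax iavll lsan voe vqkd
Hunk 3: at line 4 remove [uecax,iavll] add [anjj,bda,ucr] -> 11 lines: izb talbd gbbl pwt olxn anjj bda ucr lsan voe vqkd
Hunk 4: at line 3 remove [olxn,anjj] add [xrd,kdglv,urdiv] -> 12 lines: izb talbd gbbl pwt xrd kdglv urdiv bda ucr lsan voe vqkd
Hunk 5: at line 3 remove [xrd,kdglv] add [tztvj,wch,mtef] -> 13 lines: izb talbd gbbl pwt tztvj wch mtef urdiv bda ucr lsan voe vqkd

Answer: izb
talbd
gbbl
pwt
tztvj
wch
mtef
urdiv
bda
ucr
lsan
voe
vqkd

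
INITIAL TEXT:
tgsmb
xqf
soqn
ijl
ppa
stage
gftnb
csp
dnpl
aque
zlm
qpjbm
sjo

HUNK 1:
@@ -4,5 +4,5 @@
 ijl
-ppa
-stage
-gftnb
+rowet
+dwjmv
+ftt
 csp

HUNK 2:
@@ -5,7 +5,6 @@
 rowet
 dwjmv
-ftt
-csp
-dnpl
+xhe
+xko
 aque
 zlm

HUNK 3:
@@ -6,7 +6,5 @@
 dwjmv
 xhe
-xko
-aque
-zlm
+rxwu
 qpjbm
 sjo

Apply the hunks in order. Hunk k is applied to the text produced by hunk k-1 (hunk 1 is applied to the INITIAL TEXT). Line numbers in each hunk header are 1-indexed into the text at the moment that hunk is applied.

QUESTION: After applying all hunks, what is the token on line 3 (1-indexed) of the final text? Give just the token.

Answer: soqn

Derivation:
Hunk 1: at line 4 remove [ppa,stage,gftnb] add [rowet,dwjmv,ftt] -> 13 lines: tgsmb xqf soqn ijl rowet dwjmv ftt csp dnpl aque zlm qpjbm sjo
Hunk 2: at line 5 remove [ftt,csp,dnpl] add [xhe,xko] -> 12 lines: tgsmb xqf soqn ijl rowet dwjmv xhe xko aque zlm qpjbm sjo
Hunk 3: at line 6 remove [xko,aque,zlm] add [rxwu] -> 10 lines: tgsmb xqf soqn ijl rowet dwjmv xhe rxwu qpjbm sjo
Final line 3: soqn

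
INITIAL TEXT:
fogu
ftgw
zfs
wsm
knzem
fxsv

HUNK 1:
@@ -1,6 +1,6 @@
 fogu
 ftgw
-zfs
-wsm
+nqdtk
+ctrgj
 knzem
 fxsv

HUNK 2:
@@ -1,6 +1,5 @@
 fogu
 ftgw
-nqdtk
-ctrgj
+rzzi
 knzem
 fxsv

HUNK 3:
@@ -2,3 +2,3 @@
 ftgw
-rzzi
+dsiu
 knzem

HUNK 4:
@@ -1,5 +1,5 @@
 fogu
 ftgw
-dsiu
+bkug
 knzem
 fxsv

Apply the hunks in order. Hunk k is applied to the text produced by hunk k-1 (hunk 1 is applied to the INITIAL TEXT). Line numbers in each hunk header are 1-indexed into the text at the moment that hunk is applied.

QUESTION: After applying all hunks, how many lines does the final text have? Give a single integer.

Answer: 5

Derivation:
Hunk 1: at line 1 remove [zfs,wsm] add [nqdtk,ctrgj] -> 6 lines: fogu ftgw nqdtk ctrgj knzem fxsv
Hunk 2: at line 1 remove [nqdtk,ctrgj] add [rzzi] -> 5 lines: fogu ftgw rzzi knzem fxsv
Hunk 3: at line 2 remove [rzzi] add [dsiu] -> 5 lines: fogu ftgw dsiu knzem fxsv
Hunk 4: at line 1 remove [dsiu] add [bkug] -> 5 lines: fogu ftgw bkug knzem fxsv
Final line count: 5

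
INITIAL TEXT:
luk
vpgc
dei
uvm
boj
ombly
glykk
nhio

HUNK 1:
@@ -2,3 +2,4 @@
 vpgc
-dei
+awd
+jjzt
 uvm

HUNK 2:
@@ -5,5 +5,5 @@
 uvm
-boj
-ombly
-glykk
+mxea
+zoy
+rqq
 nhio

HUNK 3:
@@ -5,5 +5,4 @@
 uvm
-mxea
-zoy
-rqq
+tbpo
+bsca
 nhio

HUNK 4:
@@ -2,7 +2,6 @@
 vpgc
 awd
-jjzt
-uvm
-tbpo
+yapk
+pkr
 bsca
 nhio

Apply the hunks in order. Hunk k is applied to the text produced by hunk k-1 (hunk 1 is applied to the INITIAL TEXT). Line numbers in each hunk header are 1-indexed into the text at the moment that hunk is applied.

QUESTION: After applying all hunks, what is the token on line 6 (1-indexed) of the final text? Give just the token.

Answer: bsca

Derivation:
Hunk 1: at line 2 remove [dei] add [awd,jjzt] -> 9 lines: luk vpgc awd jjzt uvm boj ombly glykk nhio
Hunk 2: at line 5 remove [boj,ombly,glykk] add [mxea,zoy,rqq] -> 9 lines: luk vpgc awd jjzt uvm mxea zoy rqq nhio
Hunk 3: at line 5 remove [mxea,zoy,rqq] add [tbpo,bsca] -> 8 lines: luk vpgc awd jjzt uvm tbpo bsca nhio
Hunk 4: at line 2 remove [jjzt,uvm,tbpo] add [yapk,pkr] -> 7 lines: luk vpgc awd yapk pkr bsca nhio
Final line 6: bsca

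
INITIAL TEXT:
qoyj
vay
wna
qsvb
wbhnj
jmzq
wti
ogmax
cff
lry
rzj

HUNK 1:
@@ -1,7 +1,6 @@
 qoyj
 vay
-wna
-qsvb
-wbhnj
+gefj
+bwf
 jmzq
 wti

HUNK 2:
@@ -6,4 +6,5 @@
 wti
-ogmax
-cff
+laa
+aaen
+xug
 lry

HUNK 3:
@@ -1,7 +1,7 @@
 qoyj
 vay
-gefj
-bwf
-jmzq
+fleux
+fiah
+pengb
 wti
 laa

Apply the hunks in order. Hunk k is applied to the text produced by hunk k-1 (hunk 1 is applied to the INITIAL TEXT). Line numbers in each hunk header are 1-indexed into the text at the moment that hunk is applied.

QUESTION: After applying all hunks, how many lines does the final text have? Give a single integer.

Hunk 1: at line 1 remove [wna,qsvb,wbhnj] add [gefj,bwf] -> 10 lines: qoyj vay gefj bwf jmzq wti ogmax cff lry rzj
Hunk 2: at line 6 remove [ogmax,cff] add [laa,aaen,xug] -> 11 lines: qoyj vay gefj bwf jmzq wti laa aaen xug lry rzj
Hunk 3: at line 1 remove [gefj,bwf,jmzq] add [fleux,fiah,pengb] -> 11 lines: qoyj vay fleux fiah pengb wti laa aaen xug lry rzj
Final line count: 11

Answer: 11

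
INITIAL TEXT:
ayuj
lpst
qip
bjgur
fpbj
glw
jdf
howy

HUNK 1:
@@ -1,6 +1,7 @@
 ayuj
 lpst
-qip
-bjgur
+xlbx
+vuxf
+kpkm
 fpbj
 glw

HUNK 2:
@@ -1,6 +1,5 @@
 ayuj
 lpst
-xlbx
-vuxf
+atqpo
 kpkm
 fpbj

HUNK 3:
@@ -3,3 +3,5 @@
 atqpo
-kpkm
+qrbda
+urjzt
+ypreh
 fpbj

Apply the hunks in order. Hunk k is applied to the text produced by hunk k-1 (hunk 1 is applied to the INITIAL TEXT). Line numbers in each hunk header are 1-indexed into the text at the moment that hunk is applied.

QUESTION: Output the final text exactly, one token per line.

Answer: ayuj
lpst
atqpo
qrbda
urjzt
ypreh
fpbj
glw
jdf
howy

Derivation:
Hunk 1: at line 1 remove [qip,bjgur] add [xlbx,vuxf,kpkm] -> 9 lines: ayuj lpst xlbx vuxf kpkm fpbj glw jdf howy
Hunk 2: at line 1 remove [xlbx,vuxf] add [atqpo] -> 8 lines: ayuj lpst atqpo kpkm fpbj glw jdf howy
Hunk 3: at line 3 remove [kpkm] add [qrbda,urjzt,ypreh] -> 10 lines: ayuj lpst atqpo qrbda urjzt ypreh fpbj glw jdf howy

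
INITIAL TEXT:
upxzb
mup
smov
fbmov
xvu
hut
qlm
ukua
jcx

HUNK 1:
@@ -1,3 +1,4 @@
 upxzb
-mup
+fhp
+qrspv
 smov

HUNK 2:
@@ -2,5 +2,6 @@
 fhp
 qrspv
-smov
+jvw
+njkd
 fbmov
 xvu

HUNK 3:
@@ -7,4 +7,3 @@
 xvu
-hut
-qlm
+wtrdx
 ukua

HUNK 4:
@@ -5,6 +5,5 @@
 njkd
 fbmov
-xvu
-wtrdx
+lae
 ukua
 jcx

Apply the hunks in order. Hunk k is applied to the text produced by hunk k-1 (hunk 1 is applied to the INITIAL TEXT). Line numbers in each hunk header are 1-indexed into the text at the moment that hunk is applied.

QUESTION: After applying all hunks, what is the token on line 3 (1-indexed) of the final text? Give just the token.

Hunk 1: at line 1 remove [mup] add [fhp,qrspv] -> 10 lines: upxzb fhp qrspv smov fbmov xvu hut qlm ukua jcx
Hunk 2: at line 2 remove [smov] add [jvw,njkd] -> 11 lines: upxzb fhp qrspv jvw njkd fbmov xvu hut qlm ukua jcx
Hunk 3: at line 7 remove [hut,qlm] add [wtrdx] -> 10 lines: upxzb fhp qrspv jvw njkd fbmov xvu wtrdx ukua jcx
Hunk 4: at line 5 remove [xvu,wtrdx] add [lae] -> 9 lines: upxzb fhp qrspv jvw njkd fbmov lae ukua jcx
Final line 3: qrspv

Answer: qrspv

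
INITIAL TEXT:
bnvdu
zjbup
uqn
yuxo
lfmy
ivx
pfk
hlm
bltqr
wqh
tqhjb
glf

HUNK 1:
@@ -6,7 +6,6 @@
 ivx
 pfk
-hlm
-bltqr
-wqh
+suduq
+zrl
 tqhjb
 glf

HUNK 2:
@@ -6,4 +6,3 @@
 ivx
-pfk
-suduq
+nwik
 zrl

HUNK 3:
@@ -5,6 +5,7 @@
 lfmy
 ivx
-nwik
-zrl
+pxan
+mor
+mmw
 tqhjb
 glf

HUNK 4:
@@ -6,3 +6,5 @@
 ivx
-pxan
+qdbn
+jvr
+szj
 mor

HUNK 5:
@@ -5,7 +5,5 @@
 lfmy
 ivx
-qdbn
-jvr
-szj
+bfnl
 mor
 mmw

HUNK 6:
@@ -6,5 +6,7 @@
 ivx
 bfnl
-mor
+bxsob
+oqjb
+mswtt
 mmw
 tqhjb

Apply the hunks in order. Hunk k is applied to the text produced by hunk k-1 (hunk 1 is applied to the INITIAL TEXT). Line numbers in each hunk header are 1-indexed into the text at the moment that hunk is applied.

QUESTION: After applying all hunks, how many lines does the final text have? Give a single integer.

Answer: 13

Derivation:
Hunk 1: at line 6 remove [hlm,bltqr,wqh] add [suduq,zrl] -> 11 lines: bnvdu zjbup uqn yuxo lfmy ivx pfk suduq zrl tqhjb glf
Hunk 2: at line 6 remove [pfk,suduq] add [nwik] -> 10 lines: bnvdu zjbup uqn yuxo lfmy ivx nwik zrl tqhjb glf
Hunk 3: at line 5 remove [nwik,zrl] add [pxan,mor,mmw] -> 11 lines: bnvdu zjbup uqn yuxo lfmy ivx pxan mor mmw tqhjb glf
Hunk 4: at line 6 remove [pxan] add [qdbn,jvr,szj] -> 13 lines: bnvdu zjbup uqn yuxo lfmy ivx qdbn jvr szj mor mmw tqhjb glf
Hunk 5: at line 5 remove [qdbn,jvr,szj] add [bfnl] -> 11 lines: bnvdu zjbup uqn yuxo lfmy ivx bfnl mor mmw tqhjb glf
Hunk 6: at line 6 remove [mor] add [bxsob,oqjb,mswtt] -> 13 lines: bnvdu zjbup uqn yuxo lfmy ivx bfnl bxsob oqjb mswtt mmw tqhjb glf
Final line count: 13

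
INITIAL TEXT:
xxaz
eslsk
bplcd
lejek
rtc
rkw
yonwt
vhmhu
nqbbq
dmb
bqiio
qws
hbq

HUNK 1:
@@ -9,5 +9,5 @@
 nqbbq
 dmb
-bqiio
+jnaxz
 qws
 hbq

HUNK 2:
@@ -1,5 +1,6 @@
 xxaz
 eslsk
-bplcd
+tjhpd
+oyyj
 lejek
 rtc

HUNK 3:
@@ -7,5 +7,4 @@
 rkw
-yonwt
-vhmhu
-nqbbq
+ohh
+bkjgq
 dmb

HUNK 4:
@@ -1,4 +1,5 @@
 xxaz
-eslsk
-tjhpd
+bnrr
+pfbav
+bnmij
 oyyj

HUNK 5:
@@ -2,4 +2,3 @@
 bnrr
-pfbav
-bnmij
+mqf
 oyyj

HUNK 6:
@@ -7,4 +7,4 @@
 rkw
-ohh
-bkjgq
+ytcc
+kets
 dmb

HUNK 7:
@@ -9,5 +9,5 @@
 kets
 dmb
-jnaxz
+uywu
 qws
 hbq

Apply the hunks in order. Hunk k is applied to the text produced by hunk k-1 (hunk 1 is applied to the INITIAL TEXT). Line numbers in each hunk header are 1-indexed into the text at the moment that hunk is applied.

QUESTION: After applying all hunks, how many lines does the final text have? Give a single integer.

Hunk 1: at line 9 remove [bqiio] add [jnaxz] -> 13 lines: xxaz eslsk bplcd lejek rtc rkw yonwt vhmhu nqbbq dmb jnaxz qws hbq
Hunk 2: at line 1 remove [bplcd] add [tjhpd,oyyj] -> 14 lines: xxaz eslsk tjhpd oyyj lejek rtc rkw yonwt vhmhu nqbbq dmb jnaxz qws hbq
Hunk 3: at line 7 remove [yonwt,vhmhu,nqbbq] add [ohh,bkjgq] -> 13 lines: xxaz eslsk tjhpd oyyj lejek rtc rkw ohh bkjgq dmb jnaxz qws hbq
Hunk 4: at line 1 remove [eslsk,tjhpd] add [bnrr,pfbav,bnmij] -> 14 lines: xxaz bnrr pfbav bnmij oyyj lejek rtc rkw ohh bkjgq dmb jnaxz qws hbq
Hunk 5: at line 2 remove [pfbav,bnmij] add [mqf] -> 13 lines: xxaz bnrr mqf oyyj lejek rtc rkw ohh bkjgq dmb jnaxz qws hbq
Hunk 6: at line 7 remove [ohh,bkjgq] add [ytcc,kets] -> 13 lines: xxaz bnrr mqf oyyj lejek rtc rkw ytcc kets dmb jnaxz qws hbq
Hunk 7: at line 9 remove [jnaxz] add [uywu] -> 13 lines: xxaz bnrr mqf oyyj lejek rtc rkw ytcc kets dmb uywu qws hbq
Final line count: 13

Answer: 13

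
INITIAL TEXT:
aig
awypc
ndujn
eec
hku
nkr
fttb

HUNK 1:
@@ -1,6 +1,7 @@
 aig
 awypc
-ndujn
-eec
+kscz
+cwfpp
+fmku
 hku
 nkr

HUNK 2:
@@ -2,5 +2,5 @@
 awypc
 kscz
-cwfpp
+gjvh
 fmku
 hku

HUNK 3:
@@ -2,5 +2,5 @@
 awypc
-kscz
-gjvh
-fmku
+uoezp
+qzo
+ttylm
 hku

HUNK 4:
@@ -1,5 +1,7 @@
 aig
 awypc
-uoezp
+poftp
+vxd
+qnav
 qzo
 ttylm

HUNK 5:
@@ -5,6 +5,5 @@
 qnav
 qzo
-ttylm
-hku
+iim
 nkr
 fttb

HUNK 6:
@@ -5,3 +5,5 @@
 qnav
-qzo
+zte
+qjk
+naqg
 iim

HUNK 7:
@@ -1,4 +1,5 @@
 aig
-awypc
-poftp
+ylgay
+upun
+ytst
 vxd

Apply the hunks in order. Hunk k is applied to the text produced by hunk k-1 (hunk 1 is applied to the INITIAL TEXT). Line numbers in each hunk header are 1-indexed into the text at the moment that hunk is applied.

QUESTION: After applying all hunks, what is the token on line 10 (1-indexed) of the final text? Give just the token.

Hunk 1: at line 1 remove [ndujn,eec] add [kscz,cwfpp,fmku] -> 8 lines: aig awypc kscz cwfpp fmku hku nkr fttb
Hunk 2: at line 2 remove [cwfpp] add [gjvh] -> 8 lines: aig awypc kscz gjvh fmku hku nkr fttb
Hunk 3: at line 2 remove [kscz,gjvh,fmku] add [uoezp,qzo,ttylm] -> 8 lines: aig awypc uoezp qzo ttylm hku nkr fttb
Hunk 4: at line 1 remove [uoezp] add [poftp,vxd,qnav] -> 10 lines: aig awypc poftp vxd qnav qzo ttylm hku nkr fttb
Hunk 5: at line 5 remove [ttylm,hku] add [iim] -> 9 lines: aig awypc poftp vxd qnav qzo iim nkr fttb
Hunk 6: at line 5 remove [qzo] add [zte,qjk,naqg] -> 11 lines: aig awypc poftp vxd qnav zte qjk naqg iim nkr fttb
Hunk 7: at line 1 remove [awypc,poftp] add [ylgay,upun,ytst] -> 12 lines: aig ylgay upun ytst vxd qnav zte qjk naqg iim nkr fttb
Final line 10: iim

Answer: iim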